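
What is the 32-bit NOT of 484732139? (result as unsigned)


~0b11100111001000110110011101011 = 0b11100011000110111001001100010100 = 3810235156 (32-bit unsigned)

3810235156


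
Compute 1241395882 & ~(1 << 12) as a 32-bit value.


1241395882 & ~(1 << 12) = 1241391786

1241391786


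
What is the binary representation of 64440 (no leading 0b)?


64440 = 1111101110111000 in binary

1111101110111000


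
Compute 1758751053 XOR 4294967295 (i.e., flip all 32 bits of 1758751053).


1758751053 ^ 4294967295 = 2536216242

2536216242


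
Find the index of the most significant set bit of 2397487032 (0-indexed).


0b10001110111001101011111110111000. Highest set bit at position 31

31


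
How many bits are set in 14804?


0b11100111010100 has 8 set bits

8


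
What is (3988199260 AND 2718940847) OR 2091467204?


Step 1: 3988199260 & 2718940847 = 2684818956
Step 2: 2684818956 | 2091467204 = 4239349708

4239349708


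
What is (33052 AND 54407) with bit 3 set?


Step 1: 33052 & 54407 = 32772
Step 2: 32772 | (1 << 3) = 32772 | 8 = 32780

32780


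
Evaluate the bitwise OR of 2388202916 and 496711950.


0b10001110010110010001010110100100 | 0b11101100110110011100100001110 = 0b10011111110110110011110110101110 = 2681945518

2681945518


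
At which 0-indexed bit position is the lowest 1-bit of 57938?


0b1110001001010010. Lowest set bit at position 1

1


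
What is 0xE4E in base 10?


E4E hex = 3662 decimal

3662


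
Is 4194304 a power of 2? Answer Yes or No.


0b10000000000000000000000. Only one bit set => Yes

Yes


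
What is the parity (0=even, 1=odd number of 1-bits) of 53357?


0b1101000001101101 has 8 ones => parity 0

0


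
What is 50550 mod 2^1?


50550 & 1 = 0

0


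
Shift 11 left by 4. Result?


0b1011 << 4 = 0b10110000 = 176

176


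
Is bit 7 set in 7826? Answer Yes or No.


0b1111010010010, bit 7 = 1. Yes

Yes


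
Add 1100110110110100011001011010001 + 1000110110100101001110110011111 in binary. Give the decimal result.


1100110110110100011001011010001 + 1000110110100101001110110011111 = 10101101101011001101000001110000 = 2913783920

2913783920


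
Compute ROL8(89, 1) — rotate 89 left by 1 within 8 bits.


Rotate 0b1011001 left by 1 (8-bit) = 0b10110010 = 178

178


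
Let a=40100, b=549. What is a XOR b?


40100 ^ 549 = 40577

40577


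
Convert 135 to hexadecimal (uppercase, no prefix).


135 = 87 hex

87


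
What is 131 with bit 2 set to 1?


131 | (1 << 2) = 131 | 4 = 135

135


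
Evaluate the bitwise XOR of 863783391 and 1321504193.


0b110011011111000100100111011111 ^ 0b1001110110001001000110111000001 = 0b1111101101110001100010000011110 = 2109260830

2109260830


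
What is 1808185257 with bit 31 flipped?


1808185257 ^ (1 << 31) = 1808185257 ^ 2147483648 = 3955668905

3955668905


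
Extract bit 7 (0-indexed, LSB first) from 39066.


0b1001100010011010, position 7 = 1

1


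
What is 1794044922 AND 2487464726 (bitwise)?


0b1101010111011101111001111111010 & 0b10010100010000111011001100010110 = 0b10000101011001100010010 = 4371218

4371218


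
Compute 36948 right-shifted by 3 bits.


0b1001000001010100 >> 3 = 0b1001000001010 = 4618

4618


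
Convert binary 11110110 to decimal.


11110110 in decimal = 246

246


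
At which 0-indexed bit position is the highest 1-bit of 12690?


0b11000110010010. Highest set bit at position 13

13


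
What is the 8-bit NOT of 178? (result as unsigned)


~0b10110010 = 0b1001101 = 77 (8-bit unsigned)

77


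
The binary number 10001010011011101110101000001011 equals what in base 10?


10001010011011101110101000001011 in decimal = 2322524683

2322524683


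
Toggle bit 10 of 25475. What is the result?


25475 ^ (1 << 10) = 25475 ^ 1024 = 26499

26499


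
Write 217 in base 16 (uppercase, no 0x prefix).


217 = D9 hex

D9


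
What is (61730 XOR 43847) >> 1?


Step 1: 61730 ^ 43847 = 23141
Step 2: 23141 >> 1 = 11570

11570


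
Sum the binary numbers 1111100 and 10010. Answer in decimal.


1111100 + 10010 = 10001110 = 142

142


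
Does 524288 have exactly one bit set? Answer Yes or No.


0b10000000000000000000. Only one bit set => Yes

Yes


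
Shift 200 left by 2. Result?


0b11001000 << 2 = 0b1100100000 = 800

800


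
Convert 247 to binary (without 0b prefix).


247 = 11110111 in binary

11110111


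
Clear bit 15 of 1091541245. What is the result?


1091541245 & ~(1 << 15) = 1091508477

1091508477


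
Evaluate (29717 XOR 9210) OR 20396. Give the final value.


Step 1: 29717 ^ 9210 = 22511
Step 2: 22511 | 20396 = 24559

24559


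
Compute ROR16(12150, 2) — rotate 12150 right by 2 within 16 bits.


Rotate 0b10111101110110 right by 2 (16-bit) = 0b1000101111011101 = 35805

35805


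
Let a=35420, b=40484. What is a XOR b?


35420 ^ 40484 = 5240

5240


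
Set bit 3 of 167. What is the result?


167 | (1 << 3) = 167 | 8 = 175

175


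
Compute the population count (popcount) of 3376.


0b110100110000 has 5 set bits

5


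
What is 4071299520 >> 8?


0b11110010101010110001100111000000 >> 8 = 0b111100101010101100011001 = 15903513

15903513


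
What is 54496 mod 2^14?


54496 & 16383 = 5344

5344


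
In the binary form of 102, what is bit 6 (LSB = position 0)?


0b1100110, position 6 = 1

1


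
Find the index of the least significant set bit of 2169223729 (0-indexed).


0b10000001010010111011101000110001. Lowest set bit at position 0

0


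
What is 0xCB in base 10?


CB hex = 203 decimal

203


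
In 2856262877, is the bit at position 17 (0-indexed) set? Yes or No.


0b10101010001111110001110011011101, bit 17 = 1. Yes

Yes


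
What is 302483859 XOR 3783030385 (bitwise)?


0b10010000001111000100110010011 ^ 0b11100001011111000111011001110001 = 0b11110011011110111111111111100010 = 4084989922

4084989922


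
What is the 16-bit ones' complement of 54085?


54085 ^ 65535 = 11450

11450


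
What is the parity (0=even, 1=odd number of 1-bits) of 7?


0b111 has 3 ones => parity 1

1


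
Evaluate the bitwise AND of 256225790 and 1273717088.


0b1111010001011011000111111110 & 0b1001011111010110110000101100000 = 0b1011010000010010000101100000 = 188817760

188817760


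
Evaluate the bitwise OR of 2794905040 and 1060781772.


0b10100110100101101101110111010000 | 0b111111001110100011111011001100 = 0b10111111101111101111111111011100 = 3216965596

3216965596


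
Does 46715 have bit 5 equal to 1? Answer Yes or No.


0b1011011001111011, bit 5 = 1. Yes

Yes


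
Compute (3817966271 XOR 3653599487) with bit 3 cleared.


Step 1: 3817966271 ^ 3653599487 = 978586176
Step 2: 978586176 & ~(1 << 3) = 978586176

978586176


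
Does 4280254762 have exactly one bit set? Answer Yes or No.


0b11111111000111111000000100101010. Multiple bits set => No

No


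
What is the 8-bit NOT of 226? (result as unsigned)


~0b11100010 = 0b11101 = 29 (8-bit unsigned)

29


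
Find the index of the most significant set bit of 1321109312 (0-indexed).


0b1001110101111101000011101000000. Highest set bit at position 30

30


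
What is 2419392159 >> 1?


0b10010000001101001111111010011111 >> 1 = 0b1001000000110100111111101001111 = 1209696079

1209696079


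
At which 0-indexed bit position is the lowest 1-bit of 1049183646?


0b111110100010010100010110011110. Lowest set bit at position 1

1


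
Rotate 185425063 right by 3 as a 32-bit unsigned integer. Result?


Rotate 0b1011000011010101110010100111 right by 3 (32-bit) = 0b11100001011000011010101110010100 = 3781274516

3781274516


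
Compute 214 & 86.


0b11010110 & 0b1010110 = 0b1010110 = 86

86


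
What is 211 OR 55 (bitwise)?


0b11010011 | 0b110111 = 0b11110111 = 247

247


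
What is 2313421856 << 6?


0b10001001111001000000010000100000 << 6 = 0b10001001111001000000010000100000000000 = 148058998784

148058998784


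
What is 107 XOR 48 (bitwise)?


0b1101011 ^ 0b110000 = 0b1011011 = 91

91


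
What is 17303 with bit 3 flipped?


17303 ^ (1 << 3) = 17303 ^ 8 = 17311

17311


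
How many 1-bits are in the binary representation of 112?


0b1110000 has 3 set bits

3


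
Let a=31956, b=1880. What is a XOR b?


31956 ^ 1880 = 31628

31628


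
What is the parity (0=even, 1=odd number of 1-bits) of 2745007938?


0b10100011100111010111111101000010 has 18 ones => parity 0

0


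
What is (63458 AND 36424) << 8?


Step 1: 63458 & 36424 = 34368
Step 2: 34368 << 8 = 8798208

8798208


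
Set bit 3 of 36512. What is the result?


36512 | (1 << 3) = 36512 | 8 = 36520

36520


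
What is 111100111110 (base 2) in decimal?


111100111110 in decimal = 3902

3902


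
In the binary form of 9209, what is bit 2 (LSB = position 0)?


0b10001111111001, position 2 = 0

0


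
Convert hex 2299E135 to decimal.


2299E135 hex = 580510005 decimal

580510005


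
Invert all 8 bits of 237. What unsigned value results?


237 ^ 255 = 18

18


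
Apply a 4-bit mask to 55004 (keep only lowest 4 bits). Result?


55004 & 15 = 12

12


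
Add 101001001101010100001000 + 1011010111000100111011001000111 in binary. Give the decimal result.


101001001101010100001000 + 1011010111000100111011001000111 = 1011011100001110100101101001111 = 1535593295

1535593295


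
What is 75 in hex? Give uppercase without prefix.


75 = 4B hex

4B


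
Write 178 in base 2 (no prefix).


178 = 10110010 in binary

10110010


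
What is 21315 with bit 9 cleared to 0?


21315 & ~(1 << 9) = 20803

20803


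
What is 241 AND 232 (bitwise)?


0b11110001 & 0b11101000 = 0b11100000 = 224

224


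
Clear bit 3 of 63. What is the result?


63 & ~(1 << 3) = 55

55


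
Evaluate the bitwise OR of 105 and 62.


0b1101001 | 0b111110 = 0b1111111 = 127

127


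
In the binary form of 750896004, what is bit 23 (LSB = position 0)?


0b101100110000011100001110000100, position 23 = 1

1


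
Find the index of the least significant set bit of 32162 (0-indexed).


0b111110110100010. Lowest set bit at position 1

1


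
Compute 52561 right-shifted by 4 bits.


0b1100110101010001 >> 4 = 0b110011010101 = 3285

3285


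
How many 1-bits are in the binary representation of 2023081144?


0b1111000100101011100010010111000 has 15 set bits

15


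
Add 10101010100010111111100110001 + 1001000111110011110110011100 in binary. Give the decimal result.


10101010100010111111100110001 + 1001000111110011110110011100 = 11110011100001011110011001101 = 510704845

510704845


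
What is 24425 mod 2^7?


24425 & 127 = 105

105


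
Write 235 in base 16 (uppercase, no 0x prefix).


235 = EB hex

EB


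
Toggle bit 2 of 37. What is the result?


37 ^ (1 << 2) = 37 ^ 4 = 33

33


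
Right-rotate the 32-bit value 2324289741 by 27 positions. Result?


Rotate 0b10001010100010011101100011001101 right by 27 (32-bit) = 0b1010001001110110001100110110001 = 1362827697

1362827697


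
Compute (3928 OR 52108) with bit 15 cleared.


Step 1: 3928 | 52108 = 53212
Step 2: 53212 & ~(1 << 15) = 20444

20444


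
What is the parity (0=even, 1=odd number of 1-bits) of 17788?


0b100010101111100 has 8 ones => parity 0

0


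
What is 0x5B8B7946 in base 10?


5B8B7946 hex = 1535867206 decimal

1535867206


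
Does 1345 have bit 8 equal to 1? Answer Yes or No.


0b10101000001, bit 8 = 1. Yes

Yes


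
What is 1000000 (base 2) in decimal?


1000000 in decimal = 64

64


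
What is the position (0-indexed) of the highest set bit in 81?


0b1010001. Highest set bit at position 6

6


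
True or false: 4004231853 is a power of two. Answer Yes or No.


0b11101110101010111011101010101101. Multiple bits set => No

No


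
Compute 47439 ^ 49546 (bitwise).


0b1011100101001111 ^ 0b1100000110001010 = 0b111100011000101 = 30917

30917


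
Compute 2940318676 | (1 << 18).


2940318676 | (1 << 18) = 2940318676 | 262144 = 2940580820

2940580820


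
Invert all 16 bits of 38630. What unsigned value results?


38630 ^ 65535 = 26905

26905


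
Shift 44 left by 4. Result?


0b101100 << 4 = 0b1011000000 = 704

704


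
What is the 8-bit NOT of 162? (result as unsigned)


~0b10100010 = 0b1011101 = 93 (8-bit unsigned)

93


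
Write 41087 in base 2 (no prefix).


41087 = 1010000001111111 in binary

1010000001111111


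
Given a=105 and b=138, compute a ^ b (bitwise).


105 ^ 138 = 227

227


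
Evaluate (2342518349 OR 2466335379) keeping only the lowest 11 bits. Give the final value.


Step 1: 2342518349 | 2466335379 = 2610953951
Step 2: 2610953951 & 2047 = 1759

1759


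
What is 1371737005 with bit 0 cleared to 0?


1371737005 & ~(1 << 0) = 1371737004

1371737004


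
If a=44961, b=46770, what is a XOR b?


44961 ^ 46770 = 6419

6419


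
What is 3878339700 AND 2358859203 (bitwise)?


0b11100111001010101100010001110100 & 0b10001100100110010101010111000011 = 0b10000100000010000100010001000000 = 2215134272

2215134272


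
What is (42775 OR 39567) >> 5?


Step 1: 42775 | 39567 = 49055
Step 2: 49055 >> 5 = 1532

1532


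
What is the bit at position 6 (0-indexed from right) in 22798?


0b101100100001110, position 6 = 0

0


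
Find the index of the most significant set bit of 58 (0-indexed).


0b111010. Highest set bit at position 5

5


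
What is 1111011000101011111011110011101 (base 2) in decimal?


1111011000101011111011110011101 in decimal = 2065037213

2065037213


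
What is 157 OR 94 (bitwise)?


0b10011101 | 0b1011110 = 0b11011111 = 223

223


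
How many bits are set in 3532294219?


0b11010010100010101000100001001011 has 13 set bits

13


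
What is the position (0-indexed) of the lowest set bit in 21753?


0b101010011111001. Lowest set bit at position 0

0


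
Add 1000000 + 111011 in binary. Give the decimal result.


1000000 + 111011 = 1111011 = 123

123


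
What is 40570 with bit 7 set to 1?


40570 | (1 << 7) = 40570 | 128 = 40698

40698


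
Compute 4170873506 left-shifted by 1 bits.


0b11111000100110100111101010100010 << 1 = 0b111110001001101001111010101000100 = 8341747012

8341747012


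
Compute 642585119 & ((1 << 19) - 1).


642585119 & 524287 = 332319

332319


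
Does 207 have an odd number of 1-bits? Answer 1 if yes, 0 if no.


0b11001111 has 6 ones => parity 0

0


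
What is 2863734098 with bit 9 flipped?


2863734098 ^ (1 << 9) = 2863734098 ^ 512 = 2863734610

2863734610


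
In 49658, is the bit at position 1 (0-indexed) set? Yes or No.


0b1100000111111010, bit 1 = 1. Yes

Yes


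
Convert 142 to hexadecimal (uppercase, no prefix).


142 = 8E hex

8E


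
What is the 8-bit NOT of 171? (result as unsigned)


~0b10101011 = 0b1010100 = 84 (8-bit unsigned)

84


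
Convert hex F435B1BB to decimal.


F435B1BB hex = 4097159611 decimal

4097159611


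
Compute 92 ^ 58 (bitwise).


0b1011100 ^ 0b111010 = 0b1100110 = 102

102


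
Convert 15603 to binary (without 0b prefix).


15603 = 11110011110011 in binary

11110011110011


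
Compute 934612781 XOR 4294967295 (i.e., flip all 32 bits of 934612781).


934612781 ^ 4294967295 = 3360354514

3360354514


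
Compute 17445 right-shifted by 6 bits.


0b100010000100101 >> 6 = 0b100010000 = 272

272


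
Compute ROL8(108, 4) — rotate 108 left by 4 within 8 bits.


Rotate 0b1101100 left by 4 (8-bit) = 0b11000110 = 198

198


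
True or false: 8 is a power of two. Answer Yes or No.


0b1000. Only one bit set => Yes

Yes


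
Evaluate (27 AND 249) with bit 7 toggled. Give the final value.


Step 1: 27 & 249 = 25
Step 2: 25 ^ (1 << 7) = 25 ^ 128 = 153

153


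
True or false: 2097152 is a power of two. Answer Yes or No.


0b1000000000000000000000. Only one bit set => Yes

Yes


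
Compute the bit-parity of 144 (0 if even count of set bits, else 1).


0b10010000 has 2 ones => parity 0

0


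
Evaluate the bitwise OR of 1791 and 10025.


0b11011111111 | 0b10011100101001 = 0b10011111111111 = 10239

10239


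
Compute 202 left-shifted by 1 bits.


0b11001010 << 1 = 0b110010100 = 404

404


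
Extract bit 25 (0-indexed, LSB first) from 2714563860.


0b10100001110011001111010100010100, position 25 = 0

0


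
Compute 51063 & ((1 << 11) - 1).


51063 & 2047 = 1911

1911


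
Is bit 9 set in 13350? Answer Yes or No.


0b11010000100110, bit 9 = 0. No

No


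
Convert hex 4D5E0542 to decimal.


4D5E0542 hex = 1298007362 decimal

1298007362


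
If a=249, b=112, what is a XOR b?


249 ^ 112 = 137

137


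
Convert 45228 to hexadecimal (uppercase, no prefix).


45228 = B0AC hex

B0AC


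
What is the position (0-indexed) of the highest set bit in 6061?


0b1011110101101. Highest set bit at position 12

12


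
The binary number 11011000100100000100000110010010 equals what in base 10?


11011000100100000100000110010010 in decimal = 3633332626

3633332626


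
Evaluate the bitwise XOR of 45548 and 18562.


0b1011000111101100 ^ 0b100100010000010 = 0b1111100101101110 = 63854

63854


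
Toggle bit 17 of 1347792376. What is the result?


1347792376 ^ (1 << 17) = 1347792376 ^ 131072 = 1347923448

1347923448


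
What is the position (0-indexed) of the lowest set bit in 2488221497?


0b10010100010011110011111100111001. Lowest set bit at position 0

0


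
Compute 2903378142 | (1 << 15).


2903378142 | (1 << 15) = 2903378142 | 32768 = 2903410910

2903410910


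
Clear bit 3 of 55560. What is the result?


55560 & ~(1 << 3) = 55552

55552


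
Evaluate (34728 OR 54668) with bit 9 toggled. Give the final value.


Step 1: 34728 | 54668 = 55212
Step 2: 55212 ^ (1 << 9) = 55212 ^ 512 = 54700

54700


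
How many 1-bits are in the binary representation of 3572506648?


0b11010100111100000010000000011000 has 11 set bits

11


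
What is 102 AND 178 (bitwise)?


0b1100110 & 0b10110010 = 0b100010 = 34

34


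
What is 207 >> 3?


0b11001111 >> 3 = 0b11001 = 25

25


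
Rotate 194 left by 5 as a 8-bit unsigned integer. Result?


Rotate 0b11000010 left by 5 (8-bit) = 0b1011000 = 88

88


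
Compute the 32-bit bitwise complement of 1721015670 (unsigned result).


~0b1100110100101001001110101110110 = 0b10011001011010110110001010001001 = 2573951625 (32-bit unsigned)

2573951625


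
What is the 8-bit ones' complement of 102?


102 ^ 255 = 153

153


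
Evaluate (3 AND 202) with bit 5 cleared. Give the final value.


Step 1: 3 & 202 = 2
Step 2: 2 & ~(1 << 5) = 2

2


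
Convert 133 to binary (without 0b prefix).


133 = 10000101 in binary

10000101


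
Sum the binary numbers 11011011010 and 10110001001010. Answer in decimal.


11011011010 + 10110001001010 = 11001100100100 = 13092

13092


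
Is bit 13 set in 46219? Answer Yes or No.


0b1011010010001011, bit 13 = 1. Yes

Yes


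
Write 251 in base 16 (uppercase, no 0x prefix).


251 = FB hex

FB


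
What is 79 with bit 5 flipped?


79 ^ (1 << 5) = 79 ^ 32 = 111

111


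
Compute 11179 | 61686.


0b10101110101011 | 0b1111000011110110 = 0b1111101111111111 = 64511

64511


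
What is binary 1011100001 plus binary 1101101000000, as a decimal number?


1011100001 + 1101101000000 = 1111000100001 = 7713

7713


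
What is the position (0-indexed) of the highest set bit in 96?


0b1100000. Highest set bit at position 6

6


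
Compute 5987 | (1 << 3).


5987 | (1 << 3) = 5987 | 8 = 5995

5995


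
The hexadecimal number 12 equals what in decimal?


12 hex = 18 decimal

18


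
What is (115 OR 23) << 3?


Step 1: 115 | 23 = 119
Step 2: 119 << 3 = 952

952


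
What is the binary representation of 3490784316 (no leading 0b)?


3490784316 = 11010000000100010010010000111100 in binary

11010000000100010010010000111100


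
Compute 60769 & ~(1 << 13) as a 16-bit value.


60769 & ~(1 << 13) = 52577

52577


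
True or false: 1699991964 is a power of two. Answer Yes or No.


0b1100101010100111101000110011100. Multiple bits set => No

No


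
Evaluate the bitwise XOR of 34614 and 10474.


0b1000011100110110 ^ 0b10100011101010 = 0b1010111111011100 = 45020

45020


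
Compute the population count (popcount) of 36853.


0b1000111111110101 has 11 set bits

11


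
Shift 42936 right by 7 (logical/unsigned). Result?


0b1010011110111000 >> 7 = 0b101001111 = 335

335


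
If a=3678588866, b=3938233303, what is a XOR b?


3678588866 ^ 3938233303 = 838755349

838755349


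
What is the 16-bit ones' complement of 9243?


9243 ^ 65535 = 56292

56292


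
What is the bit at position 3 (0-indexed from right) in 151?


0b10010111, position 3 = 0

0


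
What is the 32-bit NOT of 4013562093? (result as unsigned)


~0b11101111001110100001100011101101 = 0b10000110001011110011100010010 = 281405202 (32-bit unsigned)

281405202


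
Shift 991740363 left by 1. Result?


0b111011000111001100000111001011 << 1 = 0b1110110001110011000001110010110 = 1983480726

1983480726


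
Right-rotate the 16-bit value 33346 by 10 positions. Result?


Rotate 0b1000001001000010 right by 10 (16-bit) = 0b1001000010100000 = 37024

37024


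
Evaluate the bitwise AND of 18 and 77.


0b10010 & 0b1001101 = 0b0 = 0

0


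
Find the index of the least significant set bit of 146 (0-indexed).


0b10010010. Lowest set bit at position 1

1


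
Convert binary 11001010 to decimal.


11001010 in decimal = 202

202


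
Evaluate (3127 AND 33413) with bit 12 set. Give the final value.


Step 1: 3127 & 33413 = 5
Step 2: 5 | (1 << 12) = 5 | 4096 = 4101

4101


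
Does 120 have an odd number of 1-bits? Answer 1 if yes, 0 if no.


0b1111000 has 4 ones => parity 0

0


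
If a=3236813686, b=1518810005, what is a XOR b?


3236813686 ^ 1518810005 = 2590697699

2590697699


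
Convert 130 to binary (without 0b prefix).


130 = 10000010 in binary

10000010


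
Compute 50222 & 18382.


0b1100010000101110 & 0b100011111001110 = 0b100010000001110 = 17422

17422


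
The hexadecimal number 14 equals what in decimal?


14 hex = 20 decimal

20


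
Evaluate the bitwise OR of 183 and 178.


0b10110111 | 0b10110010 = 0b10110111 = 183

183


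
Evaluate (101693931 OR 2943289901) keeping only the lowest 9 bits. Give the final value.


Step 1: 101693931 | 2943289901 = 2943335407
Step 2: 2943335407 & 511 = 495

495


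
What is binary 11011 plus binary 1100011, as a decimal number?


11011 + 1100011 = 1111110 = 126

126


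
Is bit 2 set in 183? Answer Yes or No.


0b10110111, bit 2 = 1. Yes

Yes


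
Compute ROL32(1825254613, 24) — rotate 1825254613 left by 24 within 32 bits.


Rotate 0b1101100110010110010110011010101 left by 24 (32-bit) = 0b11010101011011001100101100101100 = 3580676908

3580676908


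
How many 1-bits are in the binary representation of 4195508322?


0b11111010000100100110000001100010 has 13 set bits

13


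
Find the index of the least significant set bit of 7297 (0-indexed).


0b1110010000001. Lowest set bit at position 0

0


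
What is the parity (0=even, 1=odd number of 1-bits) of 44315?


0b1010110100011011 has 9 ones => parity 1

1


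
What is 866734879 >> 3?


0b110011101010010101001100011111 >> 3 = 0b110011101010010101001100011 = 108341859

108341859


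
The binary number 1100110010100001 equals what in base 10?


1100110010100001 in decimal = 52385

52385


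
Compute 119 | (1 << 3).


119 | (1 << 3) = 119 | 8 = 127

127


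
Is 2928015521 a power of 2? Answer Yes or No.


0b10101110100001011111100010100001. Multiple bits set => No

No


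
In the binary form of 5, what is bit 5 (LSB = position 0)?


0b101, position 5 = 0

0


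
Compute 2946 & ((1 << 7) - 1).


2946 & 127 = 2

2


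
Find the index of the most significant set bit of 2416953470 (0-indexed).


0b10010000000011111100100001111110. Highest set bit at position 31

31


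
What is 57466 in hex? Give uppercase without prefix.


57466 = E07A hex

E07A


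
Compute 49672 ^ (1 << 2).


49672 ^ (1 << 2) = 49672 ^ 4 = 49676

49676


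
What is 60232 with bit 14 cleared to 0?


60232 & ~(1 << 14) = 43848

43848


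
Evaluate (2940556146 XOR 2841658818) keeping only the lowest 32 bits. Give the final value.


Step 1: 2940556146 ^ 2841658818 = 103093936
Step 2: 103093936 & 4294967295 = 103093936

103093936


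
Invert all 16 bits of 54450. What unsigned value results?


54450 ^ 65535 = 11085

11085


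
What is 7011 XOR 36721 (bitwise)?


0b1101101100011 ^ 0b1000111101110001 = 0b1001010000010010 = 37906

37906


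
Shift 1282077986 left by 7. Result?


0b1001100011010101111010100100010 << 7 = 0b10011000110101011110101001000100000000 = 164105982208

164105982208


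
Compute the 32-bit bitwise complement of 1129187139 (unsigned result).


~0b1000011010011100000011101000011 = 0b10111100101100011111100010111100 = 3165780156 (32-bit unsigned)

3165780156


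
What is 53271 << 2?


0b1101000000010111 << 2 = 0b110100000001011100 = 213084

213084


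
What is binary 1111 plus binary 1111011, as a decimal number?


1111 + 1111011 = 10001010 = 138

138


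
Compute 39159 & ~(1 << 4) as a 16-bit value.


39159 & ~(1 << 4) = 39143

39143


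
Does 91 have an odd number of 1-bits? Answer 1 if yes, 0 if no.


0b1011011 has 5 ones => parity 1

1


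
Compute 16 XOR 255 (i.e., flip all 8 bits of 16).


16 ^ 255 = 239

239


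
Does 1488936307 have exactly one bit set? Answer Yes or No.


0b1011000101111110101110101110011. Multiple bits set => No

No


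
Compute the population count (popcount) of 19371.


0b100101110101011 has 9 set bits

9


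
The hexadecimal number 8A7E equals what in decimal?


8A7E hex = 35454 decimal

35454


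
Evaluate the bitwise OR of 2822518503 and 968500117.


0b10101000001111000011011011100111 | 0b111001101110100010001110010101 = 0b10111001101111100011011111110111 = 3116251127

3116251127


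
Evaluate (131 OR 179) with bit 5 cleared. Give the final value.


Step 1: 131 | 179 = 179
Step 2: 179 & ~(1 << 5) = 147

147


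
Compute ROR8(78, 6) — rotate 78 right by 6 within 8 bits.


Rotate 0b1001110 right by 6 (8-bit) = 0b111001 = 57

57


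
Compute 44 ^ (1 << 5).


44 ^ (1 << 5) = 44 ^ 32 = 12

12


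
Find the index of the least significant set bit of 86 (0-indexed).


0b1010110. Lowest set bit at position 1

1


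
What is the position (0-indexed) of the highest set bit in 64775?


0b1111110100000111. Highest set bit at position 15

15


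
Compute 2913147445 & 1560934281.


0b10101101101000110001101000110101 & 0b1011101000010011111011110001001 = 0b1101000000010001001000000001 = 218173953

218173953


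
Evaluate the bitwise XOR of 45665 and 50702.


0b1011001001100001 ^ 0b1100011000001110 = 0b111010001101111 = 29807

29807


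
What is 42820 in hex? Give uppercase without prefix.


42820 = A744 hex

A744


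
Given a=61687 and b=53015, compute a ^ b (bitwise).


61687 ^ 53015 = 16352

16352


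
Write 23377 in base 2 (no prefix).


23377 = 101101101010001 in binary

101101101010001


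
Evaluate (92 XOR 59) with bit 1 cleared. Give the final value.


Step 1: 92 ^ 59 = 103
Step 2: 103 & ~(1 << 1) = 101

101


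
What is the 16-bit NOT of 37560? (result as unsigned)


~0b1001001010111000 = 0b110110101000111 = 27975 (16-bit unsigned)

27975


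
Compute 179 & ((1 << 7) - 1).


179 & 127 = 51

51


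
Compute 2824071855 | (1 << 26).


2824071855 | (1 << 26) = 2824071855 | 67108864 = 2891180719

2891180719


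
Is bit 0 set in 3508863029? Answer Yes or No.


0b11010001001001010000000000110101, bit 0 = 1. Yes

Yes


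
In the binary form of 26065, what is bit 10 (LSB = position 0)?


0b110010111010001, position 10 = 1

1


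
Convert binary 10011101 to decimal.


10011101 in decimal = 157

157


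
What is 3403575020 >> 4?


0b11001010110111100110111011101100 >> 4 = 0b1100101011011110011011101110 = 212723438

212723438


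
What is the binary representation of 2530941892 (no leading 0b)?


2530941892 = 10010110110110110001101111000100 in binary

10010110110110110001101111000100


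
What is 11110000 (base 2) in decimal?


11110000 in decimal = 240

240


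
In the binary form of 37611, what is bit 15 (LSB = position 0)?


0b1001001011101011, position 15 = 1

1


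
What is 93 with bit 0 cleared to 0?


93 & ~(1 << 0) = 92

92


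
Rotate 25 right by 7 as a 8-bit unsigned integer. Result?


Rotate 0b11001 right by 7 (8-bit) = 0b110010 = 50

50


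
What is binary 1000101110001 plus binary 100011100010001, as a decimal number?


1000101110001 + 100011100010001 = 101100010000010 = 22658

22658


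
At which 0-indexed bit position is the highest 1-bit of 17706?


0b100010100101010. Highest set bit at position 14

14


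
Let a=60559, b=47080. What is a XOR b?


60559 ^ 47080 = 23399

23399


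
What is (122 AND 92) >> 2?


Step 1: 122 & 92 = 88
Step 2: 88 >> 2 = 22

22


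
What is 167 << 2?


0b10100111 << 2 = 0b1010011100 = 668

668


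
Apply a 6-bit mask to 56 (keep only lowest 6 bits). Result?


56 & 63 = 56

56


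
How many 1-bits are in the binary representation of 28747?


0b111000001001011 has 7 set bits

7


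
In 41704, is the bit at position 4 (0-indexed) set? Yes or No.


0b1010001011101000, bit 4 = 0. No

No


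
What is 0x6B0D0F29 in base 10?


6B0D0F29 hex = 1796017961 decimal

1796017961


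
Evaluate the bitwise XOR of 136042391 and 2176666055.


0b1000000110111101011110010111 ^ 0b10000001101111010100100111000111 = 0b10001001101001101001111001010000 = 2309398096

2309398096


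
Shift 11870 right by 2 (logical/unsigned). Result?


0b10111001011110 >> 2 = 0b101110010111 = 2967

2967


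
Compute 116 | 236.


0b1110100 | 0b11101100 = 0b11111100 = 252

252


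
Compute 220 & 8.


0b11011100 & 0b1000 = 0b1000 = 8

8


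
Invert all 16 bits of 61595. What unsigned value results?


61595 ^ 65535 = 3940

3940


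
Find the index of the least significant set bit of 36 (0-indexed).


0b100100. Lowest set bit at position 2

2


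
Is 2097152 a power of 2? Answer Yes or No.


0b1000000000000000000000. Only one bit set => Yes

Yes


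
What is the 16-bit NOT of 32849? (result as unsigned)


~0b1000000001010001 = 0b111111110101110 = 32686 (16-bit unsigned)

32686


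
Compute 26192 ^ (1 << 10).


26192 ^ (1 << 10) = 26192 ^ 1024 = 25168

25168


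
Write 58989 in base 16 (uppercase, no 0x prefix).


58989 = E66D hex

E66D


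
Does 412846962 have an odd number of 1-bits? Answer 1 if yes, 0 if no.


0b11000100110111000101101110010 has 15 ones => parity 1

1


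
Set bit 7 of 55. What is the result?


55 | (1 << 7) = 55 | 128 = 183

183


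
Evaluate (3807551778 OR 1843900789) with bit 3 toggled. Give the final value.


Step 1: 3807551778 | 1843900789 = 4025987447
Step 2: 4025987447 ^ (1 << 3) = 4025987447 ^ 8 = 4025987455

4025987455


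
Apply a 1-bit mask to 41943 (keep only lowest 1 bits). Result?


41943 & 1 = 1

1


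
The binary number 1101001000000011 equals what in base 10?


1101001000000011 in decimal = 53763

53763


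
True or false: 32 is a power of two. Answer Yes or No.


0b100000. Only one bit set => Yes

Yes


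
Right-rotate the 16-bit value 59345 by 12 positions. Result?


Rotate 0b1110011111010001 right by 12 (16-bit) = 0b111110100011110 = 32030

32030


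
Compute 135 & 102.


0b10000111 & 0b1100110 = 0b110 = 6

6


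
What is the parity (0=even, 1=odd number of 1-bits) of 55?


0b110111 has 5 ones => parity 1

1


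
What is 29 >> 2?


0b11101 >> 2 = 0b111 = 7

7


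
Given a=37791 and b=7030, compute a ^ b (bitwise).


37791 ^ 7030 = 35049

35049


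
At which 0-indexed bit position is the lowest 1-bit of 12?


0b1100. Lowest set bit at position 2

2


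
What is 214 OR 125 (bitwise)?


0b11010110 | 0b1111101 = 0b11111111 = 255

255


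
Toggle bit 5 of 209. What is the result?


209 ^ (1 << 5) = 209 ^ 32 = 241

241


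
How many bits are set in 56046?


0b1101101011101110 has 11 set bits

11


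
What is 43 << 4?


0b101011 << 4 = 0b1010110000 = 688

688


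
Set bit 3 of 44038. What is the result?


44038 | (1 << 3) = 44038 | 8 = 44046

44046


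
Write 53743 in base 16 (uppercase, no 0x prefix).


53743 = D1EF hex

D1EF


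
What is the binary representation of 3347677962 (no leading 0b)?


3347677962 = 11000111100010011000001100001010 in binary

11000111100010011000001100001010


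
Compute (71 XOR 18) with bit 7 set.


Step 1: 71 ^ 18 = 85
Step 2: 85 | (1 << 7) = 85 | 128 = 213

213


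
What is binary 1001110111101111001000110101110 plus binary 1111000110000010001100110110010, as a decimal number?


1001110111101111001000110101110 + 1111000110000010001100110110010 = 11000111101110001010101101100000 = 3350768480

3350768480


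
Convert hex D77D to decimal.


D77D hex = 55165 decimal

55165


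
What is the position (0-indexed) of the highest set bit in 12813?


0b11001000001101. Highest set bit at position 13

13


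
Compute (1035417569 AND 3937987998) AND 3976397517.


Step 1: 1035417569 & 3937987998 = 682632576
Step 2: 682632576 & 3976397517 = 671088768

671088768


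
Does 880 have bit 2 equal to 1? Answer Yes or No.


0b1101110000, bit 2 = 0. No

No


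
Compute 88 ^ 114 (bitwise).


0b1011000 ^ 0b1110010 = 0b101010 = 42

42


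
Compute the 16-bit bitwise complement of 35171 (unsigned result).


~0b1000100101100011 = 0b111011010011100 = 30364 (16-bit unsigned)

30364


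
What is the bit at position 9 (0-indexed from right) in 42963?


0b1010011111010011, position 9 = 1

1


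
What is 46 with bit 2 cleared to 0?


46 & ~(1 << 2) = 42

42


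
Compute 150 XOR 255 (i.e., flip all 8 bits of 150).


150 ^ 255 = 105

105


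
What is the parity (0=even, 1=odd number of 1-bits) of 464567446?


0b11011101100001011110010010110 has 16 ones => parity 0

0


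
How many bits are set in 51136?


0b1100011111000000 has 7 set bits

7


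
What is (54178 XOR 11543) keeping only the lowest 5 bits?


Step 1: 54178 ^ 11543 = 65205
Step 2: 65205 & 31 = 21

21


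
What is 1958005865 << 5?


0b1110100101101001100110001101001 << 5 = 0b111010010110100110011000110100100000 = 62656187680

62656187680


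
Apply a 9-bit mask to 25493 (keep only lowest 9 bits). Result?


25493 & 511 = 405

405


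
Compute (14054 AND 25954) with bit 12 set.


Step 1: 14054 & 25954 = 9314
Step 2: 9314 | (1 << 12) = 9314 | 4096 = 13410

13410


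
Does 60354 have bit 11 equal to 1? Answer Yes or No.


0b1110101111000010, bit 11 = 1. Yes

Yes


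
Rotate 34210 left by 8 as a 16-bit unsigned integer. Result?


Rotate 0b1000010110100010 left by 8 (16-bit) = 0b1010001010000101 = 41605

41605


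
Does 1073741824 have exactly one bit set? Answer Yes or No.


0b1000000000000000000000000000000. Only one bit set => Yes

Yes


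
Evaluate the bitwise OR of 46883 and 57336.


0b1011011100100011 | 0b1101111111111000 = 0b1111111111111011 = 65531

65531


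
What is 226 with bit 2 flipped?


226 ^ (1 << 2) = 226 ^ 4 = 230

230


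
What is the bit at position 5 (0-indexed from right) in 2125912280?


0b1111110101101101101100011011000, position 5 = 0

0


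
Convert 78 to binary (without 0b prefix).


78 = 1001110 in binary

1001110


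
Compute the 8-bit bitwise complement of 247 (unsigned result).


~0b11110111 = 0b1000 = 8 (8-bit unsigned)

8


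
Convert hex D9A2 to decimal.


D9A2 hex = 55714 decimal

55714


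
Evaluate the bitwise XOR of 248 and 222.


0b11111000 ^ 0b11011110 = 0b100110 = 38

38


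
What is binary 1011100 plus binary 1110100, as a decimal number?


1011100 + 1110100 = 11010000 = 208

208


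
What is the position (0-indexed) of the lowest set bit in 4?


0b100. Lowest set bit at position 2

2


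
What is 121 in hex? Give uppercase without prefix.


121 = 79 hex

79


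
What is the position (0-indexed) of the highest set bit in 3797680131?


0b11100010010111000000000000000011. Highest set bit at position 31

31


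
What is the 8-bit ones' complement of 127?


127 ^ 255 = 128

128


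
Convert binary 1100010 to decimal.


1100010 in decimal = 98

98


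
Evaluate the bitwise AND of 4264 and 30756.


0b1000010101000 & 0b111100000100100 = 0b1000000100000 = 4128

4128


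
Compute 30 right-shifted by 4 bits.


0b11110 >> 4 = 0b1 = 1

1


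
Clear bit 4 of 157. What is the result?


157 & ~(1 << 4) = 141

141


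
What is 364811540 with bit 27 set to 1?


364811540 | (1 << 27) = 364811540 | 134217728 = 499029268

499029268


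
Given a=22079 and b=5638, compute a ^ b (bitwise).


22079 ^ 5638 = 16441

16441


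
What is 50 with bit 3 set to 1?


50 | (1 << 3) = 50 | 8 = 58

58


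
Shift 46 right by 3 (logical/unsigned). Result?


0b101110 >> 3 = 0b101 = 5

5


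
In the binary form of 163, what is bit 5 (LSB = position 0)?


0b10100011, position 5 = 1

1


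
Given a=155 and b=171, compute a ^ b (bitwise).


155 ^ 171 = 48

48


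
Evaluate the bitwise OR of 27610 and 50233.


0b110101111011010 | 0b1100010000111001 = 0b1110111111111011 = 61435

61435


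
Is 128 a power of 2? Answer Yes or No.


0b10000000. Only one bit set => Yes

Yes


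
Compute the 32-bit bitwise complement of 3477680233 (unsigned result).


~0b11001111010010010011000001101001 = 0b110000101101101100111110010110 = 817287062 (32-bit unsigned)

817287062


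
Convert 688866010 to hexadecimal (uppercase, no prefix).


688866010 = 290F42DA hex

290F42DA


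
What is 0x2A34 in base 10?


2A34 hex = 10804 decimal

10804


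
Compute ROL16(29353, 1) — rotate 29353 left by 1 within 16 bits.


Rotate 0b111001010101001 left by 1 (16-bit) = 0b1110010101010010 = 58706

58706


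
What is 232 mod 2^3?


232 & 7 = 0

0


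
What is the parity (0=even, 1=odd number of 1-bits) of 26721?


0b110100001100001 has 6 ones => parity 0

0


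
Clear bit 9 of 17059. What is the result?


17059 & ~(1 << 9) = 16547

16547


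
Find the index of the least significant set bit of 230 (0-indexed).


0b11100110. Lowest set bit at position 1

1
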